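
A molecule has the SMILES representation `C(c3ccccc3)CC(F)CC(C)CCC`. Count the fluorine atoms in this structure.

Atom tally by fragment:
  C6H5CH2 → C:7 H:7
  CH2 → C:1 H:2
  CH(F) → C:1 H:1 F:1
  CH2 → C:1 H:2
  CH(CH3) → C:2 H:4
  CH2 → C:1 H:2
  CH2 → C:1 H:2
  CH3 → C:1 H:3
Element totals:
  C: 15
  H: 23
  F: 1

1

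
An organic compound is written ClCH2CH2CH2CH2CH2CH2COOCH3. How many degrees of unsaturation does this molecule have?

1

Element totals:
  C: 8
  H: 15
  Cl: 1
  O: 2
Molecular formula: C8H15ClO2.
DoU = (2C + 2 + N − H − X) / 2 = (2·8 + 2 + 0 − 15 − 1) / 2 = 1.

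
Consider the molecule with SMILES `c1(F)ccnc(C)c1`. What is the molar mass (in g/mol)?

Atom tally by fragment:
  pyridine ring core → C:5 H:5 N:1
  (− 2 ring H displaced by substituents)
  + F → F:1
  + CH3 → C:1 H:3
Element totals:
  C: 6
  H: 6
  F: 1
  N: 1
Molecular formula: C6H6FN.
  M = 6(12.011) + 6(1.008) + 18.998 + 14.007
    = 72.066 + 6.048 + 18.998 + 14.007 = 111.119

111.12 g/mol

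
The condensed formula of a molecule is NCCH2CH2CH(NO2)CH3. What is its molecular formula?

Element totals:
  C: 5
  H: 8
  N: 2
  O: 2

C5H8N2O2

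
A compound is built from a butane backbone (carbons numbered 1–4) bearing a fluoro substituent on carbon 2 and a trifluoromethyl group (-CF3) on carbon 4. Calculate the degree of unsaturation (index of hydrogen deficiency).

0

Atom tally by fragment:
  CH3 → C:1 H:3
  CH(F) → C:1 H:1 F:1
  CH2 → C:1 H:2
  CH2CF3 → C:2 H:2 F:3
Element totals:
  C: 5
  H: 8
  F: 4
Molecular formula: C5H8F4.
DoU = (2C + 2 + N − H − X) / 2 = (2·5 + 2 + 0 − 8 − 4) / 2 = 0.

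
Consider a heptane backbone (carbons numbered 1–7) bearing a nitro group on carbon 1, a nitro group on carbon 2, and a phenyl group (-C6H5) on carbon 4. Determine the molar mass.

Atom tally by fragment:
  O2NCH2 → C:1 H:2 N:1 O:2
  CH(NO2) → C:1 H:1 N:1 O:2
  CH2 → C:1 H:2
  CH(C6H5) → C:7 H:6
  CH2 → C:1 H:2
  CH2 → C:1 H:2
  CH3 → C:1 H:3
Element totals:
  C: 13
  H: 18
  N: 2
  O: 4
Molecular formula: C13H18N2O4.
  M = 13(12.011) + 18(1.008) + 2(14.007) + 4(15.999)
    = 156.143 + 18.144 + 28.014 + 63.996 = 266.297

266.30 g/mol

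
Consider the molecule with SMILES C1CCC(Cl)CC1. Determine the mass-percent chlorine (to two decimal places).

29.89%

Atom tally by fragment:
  cyclohexane ring core → C:6 H:12
  (− 1 ring H displaced by substituents)
  + Cl → Cl:1
Element totals:
  C: 6
  H: 11
  Cl: 1
Molecular formula: C6H11Cl.
Molar mass = 118.604 g/mol.
Mass from Cl: 1 × 35.45 = 35.450 g/mol.
%Cl = 35.450 / 118.604 × 100 = 29.89%.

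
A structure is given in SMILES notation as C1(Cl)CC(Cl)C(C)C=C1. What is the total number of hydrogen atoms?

10

Atom tally by fragment:
  cyclohexene ring core → C:6 H:10
  (− 3 ring H displaced by substituents)
  + Cl → Cl:1
  + Cl → Cl:1
  + CH3 → C:1 H:3
Element totals:
  C: 7
  H: 10
  Cl: 2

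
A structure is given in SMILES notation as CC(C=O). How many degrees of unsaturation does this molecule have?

Atom tally by fragment:
  CH3 → C:1 H:3
  CH2CHO → C:2 H:3 O:1
Element totals:
  C: 3
  H: 6
  O: 1
Molecular formula: C3H6O.
DoU = (2C + 2 + N − H − X) / 2 = (2·3 + 2 + 0 − 6 − 0) / 2 = 1.

1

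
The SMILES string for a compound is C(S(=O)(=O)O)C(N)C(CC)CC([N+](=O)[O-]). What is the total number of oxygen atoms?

Atom tally by fragment:
  HO3SCH2 → C:1 H:3 S:1 O:3
  CH(NH2) → C:1 H:3 N:1
  CH(C2H5) → C:3 H:6
  CH2 → C:1 H:2
  CH2NO2 → C:1 H:2 N:1 O:2
Element totals:
  C: 7
  H: 16
  N: 2
  O: 5
  S: 1

5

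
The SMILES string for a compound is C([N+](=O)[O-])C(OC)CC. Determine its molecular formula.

C5H11NO3

Atom tally by fragment:
  O2NCH2 → C:1 H:2 N:1 O:2
  CH(OCH3) → C:2 H:4 O:1
  CH2 → C:1 H:2
  CH3 → C:1 H:3
Element totals:
  C: 5
  H: 11
  N: 1
  O: 3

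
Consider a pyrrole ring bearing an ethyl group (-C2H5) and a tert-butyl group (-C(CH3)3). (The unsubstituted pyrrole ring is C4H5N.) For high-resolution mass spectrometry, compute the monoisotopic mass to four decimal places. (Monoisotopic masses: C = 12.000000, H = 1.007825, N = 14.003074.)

Atom tally by fragment:
  pyrrole ring core → C:4 H:5 N:1
  (− 2 ring H displaced by substituents)
  + C2H5 → C:2 H:5
  + C(CH3)3 → C:4 H:9
Element totals:
  C: 10
  H: 17
  N: 1
Molecular formula: C10H17N.
  M = 10(12.0) + 17(1.007825) + 14.003074
    = 120.000000 + 17.133025 + 14.003074 = 151.136099

151.1361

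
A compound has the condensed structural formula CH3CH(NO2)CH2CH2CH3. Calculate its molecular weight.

Atom tally by fragment:
  CH3 → C:1 H:3
  CH(NO2) → C:1 H:1 N:1 O:2
  CH2 → C:1 H:2
  CH2 → C:1 H:2
  CH3 → C:1 H:3
Element totals:
  C: 5
  H: 11
  N: 1
  O: 2
Molecular formula: C5H11NO2.
  M = 5(12.011) + 11(1.008) + 14.007 + 2(15.999)
    = 60.055 + 11.088 + 14.007 + 31.998 = 117.148

117.15 g/mol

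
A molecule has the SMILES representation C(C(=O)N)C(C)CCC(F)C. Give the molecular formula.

Atom tally by fragment:
  H2NOCCH2 → C:2 H:4 O:1 N:1
  CH(CH3) → C:2 H:4
  CH2 → C:1 H:2
  CH2 → C:1 H:2
  CH(F) → C:1 H:1 F:1
  CH3 → C:1 H:3
Element totals:
  C: 8
  H: 16
  F: 1
  N: 1
  O: 1

C8H16FNO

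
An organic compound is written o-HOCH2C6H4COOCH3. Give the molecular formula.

Atom tally by fragment:
  benzene ring core → C:6 H:6
  (− 2 ring H displaced by substituents)
  + CH2OH → C:1 H:3 O:1
  + COOCH3 → C:2 H:3 O:2
Element totals:
  C: 9
  H: 10
  O: 3

C9H10O3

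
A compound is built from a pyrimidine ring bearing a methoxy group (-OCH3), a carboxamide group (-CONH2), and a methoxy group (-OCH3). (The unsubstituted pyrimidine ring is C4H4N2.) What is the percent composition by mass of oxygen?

Atom tally by fragment:
  pyrimidine ring core → C:4 H:4 N:2
  (− 3 ring H displaced by substituents)
  + OCH3 → C:1 H:3 O:1
  + CONH2 → C:1 H:2 O:1 N:1
  + OCH3 → C:1 H:3 O:1
Element totals:
  C: 7
  H: 9
  N: 3
  O: 3
Molecular formula: C7H9N3O3.
Molar mass = 183.167 g/mol.
Mass from O: 3 × 15.999 = 47.997 g/mol.
%O = 47.997 / 183.167 × 100 = 26.20%.

26.20%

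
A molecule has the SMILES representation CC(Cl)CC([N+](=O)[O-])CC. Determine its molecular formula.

C6H12ClNO2

Atom tally by fragment:
  CH3 → C:1 H:3
  CH(Cl) → C:1 H:1 Cl:1
  CH2 → C:1 H:2
  CH(NO2) → C:1 H:1 N:1 O:2
  CH2 → C:1 H:2
  CH3 → C:1 H:3
Element totals:
  C: 6
  H: 12
  Cl: 1
  N: 1
  O: 2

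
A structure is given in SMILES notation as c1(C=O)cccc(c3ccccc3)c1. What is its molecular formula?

Atom tally by fragment:
  benzene ring core → C:6 H:6
  (− 2 ring H displaced by substituents)
  + CHO → C:1 H:1 O:1
  + C6H5 → C:6 H:5
Element totals:
  C: 13
  H: 10
  O: 1

C13H10O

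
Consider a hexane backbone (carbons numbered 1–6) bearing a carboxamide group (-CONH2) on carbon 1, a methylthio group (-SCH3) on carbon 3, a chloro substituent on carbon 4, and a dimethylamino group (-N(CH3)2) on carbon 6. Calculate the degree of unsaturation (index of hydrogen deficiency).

Atom tally by fragment:
  H2NOCCH2 → C:2 H:4 O:1 N:1
  CH2 → C:1 H:2
  CH(SCH3) → C:2 H:4 S:1
  CH(Cl) → C:1 H:1 Cl:1
  CH2 → C:1 H:2
  CH2N(CH3)2 → C:3 H:8 N:1
Element totals:
  C: 10
  H: 21
  Cl: 1
  N: 2
  O: 1
  S: 1
Molecular formula: C10H21ClN2OS.
DoU = (2C + 2 + N − H − X) / 2 = (2·10 + 2 + 2 − 21 − 1) / 2 = 1.

1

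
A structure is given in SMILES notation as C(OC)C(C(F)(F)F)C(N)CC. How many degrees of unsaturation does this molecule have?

0

Atom tally by fragment:
  CH3OCH2 → C:2 H:5 O:1
  CH(CF3) → C:2 H:1 F:3
  CH(NH2) → C:1 H:3 N:1
  CH2 → C:1 H:2
  CH3 → C:1 H:3
Element totals:
  C: 7
  H: 14
  F: 3
  N: 1
  O: 1
Molecular formula: C7H14F3NO.
DoU = (2C + 2 + N − H − X) / 2 = (2·7 + 2 + 1 − 14 − 3) / 2 = 0.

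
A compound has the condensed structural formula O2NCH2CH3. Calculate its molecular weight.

75.07 g/mol

Atom tally by fragment:
  O2NCH2 → C:1 H:2 N:1 O:2
  CH3 → C:1 H:3
Element totals:
  C: 2
  H: 5
  N: 1
  O: 2
Molecular formula: C2H5NO2.
  M = 2(12.011) + 5(1.008) + 14.007 + 2(15.999)
    = 24.022 + 5.040 + 14.007 + 31.998 = 75.067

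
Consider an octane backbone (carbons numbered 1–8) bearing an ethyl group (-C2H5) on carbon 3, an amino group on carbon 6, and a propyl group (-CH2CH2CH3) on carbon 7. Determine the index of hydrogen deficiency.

Atom tally by fragment:
  CH3 → C:1 H:3
  CH2 → C:1 H:2
  CH(C2H5) → C:3 H:6
  CH2 → C:1 H:2
  CH2 → C:1 H:2
  CH(NH2) → C:1 H:3 N:1
  CH(CH2CH2CH3) → C:4 H:8
  CH3 → C:1 H:3
Element totals:
  C: 13
  H: 29
  N: 1
Molecular formula: C13H29N.
DoU = (2C + 2 + N − H − X) / 2 = (2·13 + 2 + 1 − 29 − 0) / 2 = 0.

0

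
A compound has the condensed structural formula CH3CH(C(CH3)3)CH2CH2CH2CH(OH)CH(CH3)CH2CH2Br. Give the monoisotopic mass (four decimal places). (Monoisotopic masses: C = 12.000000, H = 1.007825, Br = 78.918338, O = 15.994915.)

292.1402

Atom tally by fragment:
  CH3 → C:1 H:3
  CH(C(CH3)3) → C:5 H:10
  CH2 → C:1 H:2
  CH2 → C:1 H:2
  CH2 → C:1 H:2
  CH(OH) → C:1 H:2 O:1
  CH(CH3) → C:2 H:4
  CH2 → C:1 H:2
  CH2Br → C:1 H:2 Br:1
Element totals:
  C: 14
  H: 29
  Br: 1
  O: 1
Molecular formula: C14H29BrO.
  M = 14(12.0) + 29(1.007825) + 78.918338 + 15.994915
    = 168.000000 + 29.226925 + 78.918338 + 15.994915 = 292.140178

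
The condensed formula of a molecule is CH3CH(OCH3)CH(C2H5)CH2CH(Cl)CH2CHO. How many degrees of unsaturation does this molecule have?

Atom tally by fragment:
  CH3 → C:1 H:3
  CH(OCH3) → C:2 H:4 O:1
  CH(C2H5) → C:3 H:6
  CH2 → C:1 H:2
  CH(Cl) → C:1 H:1 Cl:1
  CH2CHO → C:2 H:3 O:1
Element totals:
  C: 10
  H: 19
  Cl: 1
  O: 2
Molecular formula: C10H19ClO2.
DoU = (2C + 2 + N − H − X) / 2 = (2·10 + 2 + 0 − 19 − 1) / 2 = 1.

1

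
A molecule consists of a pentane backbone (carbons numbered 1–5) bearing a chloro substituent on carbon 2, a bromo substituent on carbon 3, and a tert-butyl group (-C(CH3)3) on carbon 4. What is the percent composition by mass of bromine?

Atom tally by fragment:
  CH3 → C:1 H:3
  CH(Cl) → C:1 H:1 Cl:1
  CH(Br) → C:1 H:1 Br:1
  CH(C(CH3)3) → C:5 H:10
  CH3 → C:1 H:3
Element totals:
  C: 9
  H: 18
  Br: 1
  Cl: 1
Molecular formula: C9H18BrCl.
Molar mass = 241.597 g/mol.
Mass from Br: 1 × 79.904 = 79.904 g/mol.
%Br = 79.904 / 241.597 × 100 = 33.07%.

33.07%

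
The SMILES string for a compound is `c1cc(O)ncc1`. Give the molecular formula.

Atom tally by fragment:
  pyridine ring core → C:5 H:5 N:1
  (− 1 ring H displaced by substituents)
  + OH → O:1 H:1
Element totals:
  C: 5
  H: 5
  N: 1
  O: 1

C5H5NO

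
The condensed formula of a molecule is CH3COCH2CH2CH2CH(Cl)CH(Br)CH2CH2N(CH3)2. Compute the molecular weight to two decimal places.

Element totals:
  C: 11
  H: 21
  Br: 1
  Cl: 1
  N: 1
  O: 1
Molecular formula: C11H21BrClNO.
  M = 11(12.011) + 21(1.008) + 79.904 + 35.45 + 14.007 + 15.999
    = 132.121 + 21.168 + 79.904 + 35.450 + 14.007 + 15.999 = 298.649

298.65 g/mol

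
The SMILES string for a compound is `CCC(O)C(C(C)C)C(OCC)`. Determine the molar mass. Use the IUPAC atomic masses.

Atom tally by fragment:
  CH3 → C:1 H:3
  CH2 → C:1 H:2
  CH(OH) → C:1 H:2 O:1
  CH(CH(CH3)2) → C:4 H:8
  CH2OC2H5 → C:3 H:7 O:1
Element totals:
  C: 10
  H: 22
  O: 2
Molecular formula: C10H22O2.
  M = 10(12.011) + 22(1.008) + 2(15.999)
    = 120.110 + 22.176 + 31.998 = 174.284

174.28 g/mol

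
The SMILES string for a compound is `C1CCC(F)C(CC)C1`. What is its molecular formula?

Atom tally by fragment:
  cyclohexane ring core → C:6 H:12
  (− 2 ring H displaced by substituents)
  + F → F:1
  + C2H5 → C:2 H:5
Element totals:
  C: 8
  H: 15
  F: 1

C8H15F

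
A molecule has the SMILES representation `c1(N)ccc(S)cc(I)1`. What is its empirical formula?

C6H6INS

Atom tally by fragment:
  benzene ring core → C:6 H:6
  (− 3 ring H displaced by substituents)
  + NH2 → N:1 H:2
  + SH → S:1 H:1
  + I → I:1
Element totals:
  C: 6
  H: 6
  I: 1
  N: 1
  S: 1
Molecular formula: C6H6INS.
gcd of subscripts (6, 6, 1, 1, 1) = 1, so the empirical formula equals the molecular formula.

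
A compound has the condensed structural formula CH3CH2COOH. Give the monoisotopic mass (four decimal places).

Atom tally by fragment:
  CH3 → C:1 H:3
  CH2COOH → C:2 H:3 O:2
Element totals:
  C: 3
  H: 6
  O: 2
Molecular formula: C3H6O2.
  M = 3(12.0) + 6(1.007825) + 2(15.994915)
    = 36.000000 + 6.046950 + 31.989830 = 74.036780

74.0368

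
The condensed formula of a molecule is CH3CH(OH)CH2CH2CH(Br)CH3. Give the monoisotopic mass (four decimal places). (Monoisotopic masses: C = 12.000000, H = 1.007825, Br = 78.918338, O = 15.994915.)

180.0150

Atom tally by fragment:
  CH3 → C:1 H:3
  CH(OH) → C:1 H:2 O:1
  CH2 → C:1 H:2
  CH2 → C:1 H:2
  CH(Br) → C:1 H:1 Br:1
  CH3 → C:1 H:3
Element totals:
  C: 6
  H: 13
  Br: 1
  O: 1
Molecular formula: C6H13BrO.
  M = 6(12.0) + 13(1.007825) + 78.918338 + 15.994915
    = 72.000000 + 13.101725 + 78.918338 + 15.994915 = 180.014978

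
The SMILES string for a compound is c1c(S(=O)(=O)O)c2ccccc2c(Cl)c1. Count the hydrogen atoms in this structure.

Atom tally by fragment:
  naphthalene ring system core → C:10 H:8
  (− 2 ring H displaced by substituents)
  + SO3H → S:1 O:3 H:1
  + Cl → Cl:1
Element totals:
  C: 10
  H: 7
  Cl: 1
  O: 3
  S: 1

7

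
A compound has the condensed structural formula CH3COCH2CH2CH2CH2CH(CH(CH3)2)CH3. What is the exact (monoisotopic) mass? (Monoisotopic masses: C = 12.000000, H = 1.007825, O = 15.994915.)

Element totals:
  C: 11
  H: 22
  O: 1
Molecular formula: C11H22O.
  M = 11(12.0) + 22(1.007825) + 15.994915
    = 132.000000 + 22.172150 + 15.994915 = 170.167065

170.1671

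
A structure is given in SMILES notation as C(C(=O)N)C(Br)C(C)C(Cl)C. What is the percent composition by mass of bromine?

32.94%

Atom tally by fragment:
  H2NOCCH2 → C:2 H:4 O:1 N:1
  CH(Br) → C:1 H:1 Br:1
  CH(CH3) → C:2 H:4
  CH(Cl) → C:1 H:1 Cl:1
  CH3 → C:1 H:3
Element totals:
  C: 7
  H: 13
  Br: 1
  Cl: 1
  N: 1
  O: 1
Molecular formula: C7H13BrClNO.
Molar mass = 242.541 g/mol.
Mass from Br: 1 × 79.904 = 79.904 g/mol.
%Br = 79.904 / 242.541 × 100 = 32.94%.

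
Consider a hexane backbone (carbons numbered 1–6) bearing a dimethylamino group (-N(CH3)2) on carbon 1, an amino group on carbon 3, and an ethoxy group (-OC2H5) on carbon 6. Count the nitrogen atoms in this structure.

Atom tally by fragment:
  (CH3)2NCH2 → C:3 H:8 N:1
  CH2 → C:1 H:2
  CH(NH2) → C:1 H:3 N:1
  CH2 → C:1 H:2
  CH2 → C:1 H:2
  CH2OC2H5 → C:3 H:7 O:1
Element totals:
  C: 10
  H: 24
  N: 2
  O: 1

2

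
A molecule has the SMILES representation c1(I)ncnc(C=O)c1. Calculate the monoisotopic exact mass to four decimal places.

Atom tally by fragment:
  pyrimidine ring core → C:4 H:4 N:2
  (− 2 ring H displaced by substituents)
  + I → I:1
  + CHO → C:1 H:1 O:1
Element totals:
  C: 5
  H: 3
  I: 1
  N: 2
  O: 1
Molecular formula: C5H3IN2O.
  M = 5(12.0) + 3(1.007825) + 126.904472 + 2(14.003074) + 15.994915
    = 60.000000 + 3.023475 + 126.904472 + 28.006148 + 15.994915 = 233.929010

233.9290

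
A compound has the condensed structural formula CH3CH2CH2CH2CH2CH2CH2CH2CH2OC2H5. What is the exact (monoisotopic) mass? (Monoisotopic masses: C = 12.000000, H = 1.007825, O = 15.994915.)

Element totals:
  C: 11
  H: 24
  O: 1
Molecular formula: C11H24O.
  M = 11(12.0) + 24(1.007825) + 15.994915
    = 132.000000 + 24.187800 + 15.994915 = 172.182715

172.1827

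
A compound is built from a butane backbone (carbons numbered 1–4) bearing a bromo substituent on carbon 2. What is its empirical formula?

C4H9Br

Atom tally by fragment:
  CH3 → C:1 H:3
  CH(Br) → C:1 H:1 Br:1
  CH2 → C:1 H:2
  CH3 → C:1 H:3
Element totals:
  C: 4
  H: 9
  Br: 1
Molecular formula: C4H9Br.
gcd of subscripts (1, 4, 9) = 1, so the empirical formula equals the molecular formula.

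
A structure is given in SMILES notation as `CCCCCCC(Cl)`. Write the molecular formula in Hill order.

Atom tally by fragment:
  CH3 → C:1 H:3
  CH2 → C:1 H:2
  CH2 → C:1 H:2
  CH2 → C:1 H:2
  CH2 → C:1 H:2
  CH2 → C:1 H:2
  CH2Cl → C:1 H:2 Cl:1
Element totals:
  C: 7
  H: 15
  Cl: 1

C7H15Cl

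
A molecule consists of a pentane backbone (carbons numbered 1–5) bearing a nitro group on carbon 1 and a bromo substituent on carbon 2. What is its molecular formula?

Atom tally by fragment:
  O2NCH2 → C:1 H:2 N:1 O:2
  CH(Br) → C:1 H:1 Br:1
  CH2 → C:1 H:2
  CH2 → C:1 H:2
  CH3 → C:1 H:3
Element totals:
  C: 5
  H: 10
  Br: 1
  N: 1
  O: 2

C5H10BrNO2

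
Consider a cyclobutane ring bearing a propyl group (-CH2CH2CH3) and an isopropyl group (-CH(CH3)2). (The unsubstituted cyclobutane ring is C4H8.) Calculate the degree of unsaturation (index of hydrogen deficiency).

1

Atom tally by fragment:
  cyclobutane ring core → C:4 H:8
  (− 2 ring H displaced by substituents)
  + CH2CH2CH3 → C:3 H:7
  + CH(CH3)2 → C:3 H:7
Element totals:
  C: 10
  H: 20
Molecular formula: C10H20.
DoU = (2C + 2 + N − H − X) / 2 = (2·10 + 2 + 0 − 20 − 0) / 2 = 1.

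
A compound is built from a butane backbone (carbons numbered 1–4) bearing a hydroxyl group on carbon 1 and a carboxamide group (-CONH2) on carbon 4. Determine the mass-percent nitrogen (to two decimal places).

Atom tally by fragment:
  HOCH2 → C:1 H:3 O:1
  CH2 → C:1 H:2
  CH2 → C:1 H:2
  CH2CONH2 → C:2 H:4 O:1 N:1
Element totals:
  C: 5
  H: 11
  N: 1
  O: 2
Molecular formula: C5H11NO2.
Molar mass = 117.148 g/mol.
Mass from N: 1 × 14.007 = 14.007 g/mol.
%N = 14.007 / 117.148 × 100 = 11.96%.

11.96%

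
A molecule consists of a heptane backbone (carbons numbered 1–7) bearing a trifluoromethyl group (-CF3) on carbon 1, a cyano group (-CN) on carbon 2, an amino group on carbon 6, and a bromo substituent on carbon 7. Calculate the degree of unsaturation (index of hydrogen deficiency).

2

Atom tally by fragment:
  F3CCH2 → C:2 H:2 F:3
  CH(CN) → C:2 H:1 N:1
  CH2 → C:1 H:2
  CH2 → C:1 H:2
  CH2 → C:1 H:2
  CH(NH2) → C:1 H:3 N:1
  CH2Br → C:1 H:2 Br:1
Element totals:
  C: 9
  H: 14
  Br: 1
  F: 3
  N: 2
Molecular formula: C9H14BrF3N2.
DoU = (2C + 2 + N − H − X) / 2 = (2·9 + 2 + 2 − 14 − 4) / 2 = 2.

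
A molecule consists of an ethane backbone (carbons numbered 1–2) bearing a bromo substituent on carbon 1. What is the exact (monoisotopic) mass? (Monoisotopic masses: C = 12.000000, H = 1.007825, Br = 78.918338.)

107.9575

Atom tally by fragment:
  BrCH2 → C:1 H:2 Br:1
  CH3 → C:1 H:3
Element totals:
  C: 2
  H: 5
  Br: 1
Molecular formula: C2H5Br.
  M = 2(12.0) + 5(1.007825) + 78.918338
    = 24.000000 + 5.039125 + 78.918338 = 107.957463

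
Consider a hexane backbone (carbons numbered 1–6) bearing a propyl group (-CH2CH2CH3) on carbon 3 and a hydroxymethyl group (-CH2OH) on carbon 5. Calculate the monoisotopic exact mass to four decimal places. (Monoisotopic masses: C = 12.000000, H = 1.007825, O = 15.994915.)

158.1671

Atom tally by fragment:
  CH3 → C:1 H:3
  CH2 → C:1 H:2
  CH(CH2CH2CH3) → C:4 H:8
  CH2 → C:1 H:2
  CH(CH2OH) → C:2 H:4 O:1
  CH3 → C:1 H:3
Element totals:
  C: 10
  H: 22
  O: 1
Molecular formula: C10H22O.
  M = 10(12.0) + 22(1.007825) + 15.994915
    = 120.000000 + 22.172150 + 15.994915 = 158.167065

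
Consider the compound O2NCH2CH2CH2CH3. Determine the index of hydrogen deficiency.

1

Element totals:
  C: 4
  H: 9
  N: 1
  O: 2
Molecular formula: C4H9NO2.
DoU = (2C + 2 + N − H − X) / 2 = (2·4 + 2 + 1 − 9 − 0) / 2 = 1.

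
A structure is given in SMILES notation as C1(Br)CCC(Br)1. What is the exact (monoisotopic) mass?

211.8836

Atom tally by fragment:
  cyclobutane ring core → C:4 H:8
  (− 2 ring H displaced by substituents)
  + Br → Br:1
  + Br → Br:1
Element totals:
  C: 4
  H: 6
  Br: 2
Molecular formula: C4H6Br2.
  M = 4(12.0) + 6(1.007825) + 2(78.918338)
    = 48.000000 + 6.046950 + 157.836676 = 211.883626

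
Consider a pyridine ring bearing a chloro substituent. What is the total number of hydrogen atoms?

Atom tally by fragment:
  pyridine ring core → C:5 H:5 N:1
  (− 1 ring H displaced by substituents)
  + Cl → Cl:1
Element totals:
  C: 5
  H: 4
  Cl: 1
  N: 1

4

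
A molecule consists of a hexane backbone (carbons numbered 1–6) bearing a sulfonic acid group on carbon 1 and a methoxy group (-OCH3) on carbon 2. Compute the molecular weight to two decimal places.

Atom tally by fragment:
  HO3SCH2 → C:1 H:3 S:1 O:3
  CH(OCH3) → C:2 H:4 O:1
  CH2 → C:1 H:2
  CH2 → C:1 H:2
  CH2 → C:1 H:2
  CH3 → C:1 H:3
Element totals:
  C: 7
  H: 16
  O: 4
  S: 1
Molecular formula: C7H16O4S.
  M = 7(12.011) + 16(1.008) + 4(15.999) + 32.06
    = 84.077 + 16.128 + 63.996 + 32.060 = 196.261

196.26 g/mol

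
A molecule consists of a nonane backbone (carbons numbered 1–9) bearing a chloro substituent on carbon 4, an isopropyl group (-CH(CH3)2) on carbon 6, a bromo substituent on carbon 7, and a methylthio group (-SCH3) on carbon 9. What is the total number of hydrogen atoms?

Atom tally by fragment:
  CH3 → C:1 H:3
  CH2 → C:1 H:2
  CH2 → C:1 H:2
  CH(Cl) → C:1 H:1 Cl:1
  CH2 → C:1 H:2
  CH(CH(CH3)2) → C:4 H:8
  CH(Br) → C:1 H:1 Br:1
  CH2 → C:1 H:2
  CH2SCH3 → C:2 H:5 S:1
Element totals:
  C: 13
  H: 26
  Br: 1
  Cl: 1
  S: 1

26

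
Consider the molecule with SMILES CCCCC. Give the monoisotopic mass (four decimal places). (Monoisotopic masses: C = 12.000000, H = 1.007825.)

72.0939

Atom tally by fragment:
  CH3 → C:1 H:3
  CH2 → C:1 H:2
  CH2 → C:1 H:2
  CH2 → C:1 H:2
  CH3 → C:1 H:3
Element totals:
  C: 5
  H: 12
Molecular formula: C5H12.
  M = 5(12.0) + 12(1.007825)
    = 60.000000 + 12.093900 = 72.093900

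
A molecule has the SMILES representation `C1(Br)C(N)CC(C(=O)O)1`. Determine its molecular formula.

C5H8BrNO2

Atom tally by fragment:
  cyclobutane ring core → C:4 H:8
  (− 3 ring H displaced by substituents)
  + Br → Br:1
  + NH2 → N:1 H:2
  + COOH → C:1 H:1 O:2
Element totals:
  C: 5
  H: 8
  Br: 1
  N: 1
  O: 2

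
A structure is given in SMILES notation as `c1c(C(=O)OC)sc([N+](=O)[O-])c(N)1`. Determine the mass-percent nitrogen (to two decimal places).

Atom tally by fragment:
  thiophene ring core → C:4 H:4 S:1
  (− 3 ring H displaced by substituents)
  + COOCH3 → C:2 H:3 O:2
  + NO2 → N:1 O:2
  + NH2 → N:1 H:2
Element totals:
  C: 6
  H: 6
  N: 2
  O: 4
  S: 1
Molecular formula: C6H6N2O4S.
Molar mass = 202.184 g/mol.
Mass from N: 2 × 14.007 = 28.014 g/mol.
%N = 28.014 / 202.184 × 100 = 13.86%.

13.86%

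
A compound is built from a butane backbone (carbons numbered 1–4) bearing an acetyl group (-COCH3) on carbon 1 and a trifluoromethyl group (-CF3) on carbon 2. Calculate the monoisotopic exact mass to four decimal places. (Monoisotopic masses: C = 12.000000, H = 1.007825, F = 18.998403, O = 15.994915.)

168.0762

Atom tally by fragment:
  CH3COCH2 → C:3 H:5 O:1
  CH(CF3) → C:2 H:1 F:3
  CH2 → C:1 H:2
  CH3 → C:1 H:3
Element totals:
  C: 7
  H: 11
  F: 3
  O: 1
Molecular formula: C7H11F3O.
  M = 7(12.0) + 11(1.007825) + 3(18.998403) + 15.994915
    = 84.000000 + 11.086075 + 56.995209 + 15.994915 = 168.076199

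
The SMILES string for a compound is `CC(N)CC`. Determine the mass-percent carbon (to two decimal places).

65.69%

Atom tally by fragment:
  CH3 → C:1 H:3
  CH(NH2) → C:1 H:3 N:1
  CH2 → C:1 H:2
  CH3 → C:1 H:3
Element totals:
  C: 4
  H: 11
  N: 1
Molecular formula: C4H11N.
Molar mass = 73.139 g/mol.
Mass from C: 4 × 12.011 = 48.044 g/mol.
%C = 48.044 / 73.139 × 100 = 65.69%.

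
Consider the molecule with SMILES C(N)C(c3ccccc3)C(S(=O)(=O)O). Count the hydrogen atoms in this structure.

Atom tally by fragment:
  H2NCH2 → C:1 H:4 N:1
  CH(C6H5) → C:7 H:6
  CH2SO3H → C:1 H:3 S:1 O:3
Element totals:
  C: 9
  H: 13
  N: 1
  O: 3
  S: 1

13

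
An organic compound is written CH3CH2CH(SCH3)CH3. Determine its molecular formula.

Element totals:
  C: 5
  H: 12
  S: 1

C5H12S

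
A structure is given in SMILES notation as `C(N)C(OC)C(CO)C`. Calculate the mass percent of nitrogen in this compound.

Atom tally by fragment:
  H2NCH2 → C:1 H:4 N:1
  CH(OCH3) → C:2 H:4 O:1
  CH(CH2OH) → C:2 H:4 O:1
  CH3 → C:1 H:3
Element totals:
  C: 6
  H: 15
  N: 1
  O: 2
Molecular formula: C6H15NO2.
Molar mass = 133.191 g/mol.
Mass from N: 1 × 14.007 = 14.007 g/mol.
%N = 14.007 / 133.191 × 100 = 10.52%.

10.52%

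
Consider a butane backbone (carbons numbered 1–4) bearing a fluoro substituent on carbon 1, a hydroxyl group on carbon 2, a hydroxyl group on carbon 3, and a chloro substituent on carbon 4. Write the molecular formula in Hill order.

Atom tally by fragment:
  FCH2 → C:1 H:2 F:1
  CH(OH) → C:1 H:2 O:1
  CH(OH) → C:1 H:2 O:1
  CH2Cl → C:1 H:2 Cl:1
Element totals:
  C: 4
  H: 8
  Cl: 1
  F: 1
  O: 2

C4H8ClFO2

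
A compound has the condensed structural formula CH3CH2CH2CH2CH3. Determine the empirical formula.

Atom tally by fragment:
  CH3 → C:1 H:3
  CH2 → C:1 H:2
  CH2 → C:1 H:2
  CH2 → C:1 H:2
  CH3 → C:1 H:3
Element totals:
  C: 5
  H: 12
Molecular formula: C5H12.
gcd of subscripts (5, 12) = 1, so the empirical formula equals the molecular formula.

C5H12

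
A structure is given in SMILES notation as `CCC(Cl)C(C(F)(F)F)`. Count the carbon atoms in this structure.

Atom tally by fragment:
  CH3 → C:1 H:3
  CH2 → C:1 H:2
  CH(Cl) → C:1 H:1 Cl:1
  CH2CF3 → C:2 H:2 F:3
Element totals:
  C: 5
  H: 8
  Cl: 1
  F: 3

5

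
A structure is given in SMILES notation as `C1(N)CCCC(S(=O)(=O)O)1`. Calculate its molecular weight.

165.21 g/mol

Atom tally by fragment:
  cyclopentane ring core → C:5 H:10
  (− 2 ring H displaced by substituents)
  + NH2 → N:1 H:2
  + SO3H → S:1 O:3 H:1
Element totals:
  C: 5
  H: 11
  N: 1
  O: 3
  S: 1
Molecular formula: C5H11NO3S.
  M = 5(12.011) + 11(1.008) + 14.007 + 3(15.999) + 32.06
    = 60.055 + 11.088 + 14.007 + 47.997 + 32.060 = 165.207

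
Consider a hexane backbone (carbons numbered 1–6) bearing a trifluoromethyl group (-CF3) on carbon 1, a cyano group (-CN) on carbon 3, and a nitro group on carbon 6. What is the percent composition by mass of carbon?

Atom tally by fragment:
  F3CCH2 → C:2 H:2 F:3
  CH2 → C:1 H:2
  CH(CN) → C:2 H:1 N:1
  CH2 → C:1 H:2
  CH2 → C:1 H:2
  CH2NO2 → C:1 H:2 N:1 O:2
Element totals:
  C: 8
  H: 11
  F: 3
  N: 2
  O: 2
Molecular formula: C8H11F3N2O2.
Molar mass = 224.182 g/mol.
Mass from C: 8 × 12.011 = 96.088 g/mol.
%C = 96.088 / 224.182 × 100 = 42.86%.

42.86%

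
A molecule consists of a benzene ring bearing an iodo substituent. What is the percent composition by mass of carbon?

Atom tally by fragment:
  benzene ring core → C:6 H:6
  (− 1 ring H displaced by substituents)
  + I → I:1
Element totals:
  C: 6
  H: 5
  I: 1
Molecular formula: C6H5I.
Molar mass = 204.010 g/mol.
Mass from C: 6 × 12.011 = 72.066 g/mol.
%C = 72.066 / 204.010 × 100 = 35.32%.

35.32%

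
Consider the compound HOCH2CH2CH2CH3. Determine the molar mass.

Atom tally by fragment:
  HOCH2 → C:1 H:3 O:1
  CH2 → C:1 H:2
  CH2 → C:1 H:2
  CH3 → C:1 H:3
Element totals:
  C: 4
  H: 10
  O: 1
Molecular formula: C4H10O.
  M = 4(12.011) + 10(1.008) + 15.999
    = 48.044 + 10.080 + 15.999 = 74.123

74.12 g/mol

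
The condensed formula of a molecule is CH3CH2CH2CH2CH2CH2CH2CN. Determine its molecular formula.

C8H15N

Atom tally by fragment:
  CH3 → C:1 H:3
  CH2 → C:1 H:2
  CH2 → C:1 H:2
  CH2 → C:1 H:2
  CH2 → C:1 H:2
  CH2 → C:1 H:2
  CH2CN → C:2 H:2 N:1
Element totals:
  C: 8
  H: 15
  N: 1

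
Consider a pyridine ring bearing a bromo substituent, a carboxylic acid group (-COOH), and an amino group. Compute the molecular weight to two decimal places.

Atom tally by fragment:
  pyridine ring core → C:5 H:5 N:1
  (− 3 ring H displaced by substituents)
  + Br → Br:1
  + COOH → C:1 H:1 O:2
  + NH2 → N:1 H:2
Element totals:
  C: 6
  H: 5
  Br: 1
  N: 2
  O: 2
Molecular formula: C6H5BrN2O2.
  M = 6(12.011) + 5(1.008) + 79.904 + 2(14.007) + 2(15.999)
    = 72.066 + 5.040 + 79.904 + 28.014 + 31.998 = 217.022

217.02 g/mol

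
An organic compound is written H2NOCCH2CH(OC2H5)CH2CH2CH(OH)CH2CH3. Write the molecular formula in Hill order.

C10H21NO3

Element totals:
  C: 10
  H: 21
  N: 1
  O: 3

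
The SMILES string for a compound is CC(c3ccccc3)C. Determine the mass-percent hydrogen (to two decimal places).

10.06%

Atom tally by fragment:
  CH3 → C:1 H:3
  CH(C6H5) → C:7 H:6
  CH3 → C:1 H:3
Element totals:
  C: 9
  H: 12
Molecular formula: C9H12.
Molar mass = 120.195 g/mol.
Mass from H: 12 × 1.008 = 12.096 g/mol.
%H = 12.096 / 120.195 × 100 = 10.06%.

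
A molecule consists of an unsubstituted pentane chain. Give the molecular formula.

C5H12

Atom tally by fragment:
  CH3 → C:1 H:3
  CH2 → C:1 H:2
  CH2 → C:1 H:2
  CH2 → C:1 H:2
  CH3 → C:1 H:3
Element totals:
  C: 5
  H: 12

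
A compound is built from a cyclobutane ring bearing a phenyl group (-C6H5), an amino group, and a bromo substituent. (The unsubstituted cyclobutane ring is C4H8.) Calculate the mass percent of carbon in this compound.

Atom tally by fragment:
  cyclobutane ring core → C:4 H:8
  (− 3 ring H displaced by substituents)
  + C6H5 → C:6 H:5
  + NH2 → N:1 H:2
  + Br → Br:1
Element totals:
  C: 10
  H: 12
  Br: 1
  N: 1
Molecular formula: C10H12BrN.
Molar mass = 226.117 g/mol.
Mass from C: 10 × 12.011 = 120.110 g/mol.
%C = 120.110 / 226.117 × 100 = 53.12%.

53.12%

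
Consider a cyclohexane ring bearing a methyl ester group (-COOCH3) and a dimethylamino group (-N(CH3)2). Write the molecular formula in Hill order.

Atom tally by fragment:
  cyclohexane ring core → C:6 H:12
  (− 2 ring H displaced by substituents)
  + COOCH3 → C:2 H:3 O:2
  + N(CH3)2 → N:1 C:2 H:6
Element totals:
  C: 10
  H: 19
  N: 1
  O: 2

C10H19NO2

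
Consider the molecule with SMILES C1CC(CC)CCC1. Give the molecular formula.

Atom tally by fragment:
  cyclohexane ring core → C:6 H:12
  (− 1 ring H displaced by substituents)
  + C2H5 → C:2 H:5
Element totals:
  C: 8
  H: 16

C8H16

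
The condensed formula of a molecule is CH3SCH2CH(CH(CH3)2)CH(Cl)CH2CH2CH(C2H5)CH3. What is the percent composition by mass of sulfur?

Atom tally by fragment:
  CH3SCH2 → C:2 H:5 S:1
  CH(CH(CH3)2) → C:4 H:8
  CH(Cl) → C:1 H:1 Cl:1
  CH2 → C:1 H:2
  CH2 → C:1 H:2
  CH(C2H5) → C:3 H:6
  CH3 → C:1 H:3
Element totals:
  C: 13
  H: 27
  Cl: 1
  S: 1
Molecular formula: C13H27ClS.
Molar mass = 250.869 g/mol.
Mass from S: 1 × 32.06 = 32.060 g/mol.
%S = 32.060 / 250.869 × 100 = 12.78%.

12.78%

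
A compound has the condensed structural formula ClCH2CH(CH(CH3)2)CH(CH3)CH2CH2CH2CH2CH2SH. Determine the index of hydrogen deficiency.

0

Element totals:
  C: 12
  H: 25
  Cl: 1
  S: 1
Molecular formula: C12H25ClS.
DoU = (2C + 2 + N − H − X) / 2 = (2·12 + 2 + 0 − 25 − 1) / 2 = 0.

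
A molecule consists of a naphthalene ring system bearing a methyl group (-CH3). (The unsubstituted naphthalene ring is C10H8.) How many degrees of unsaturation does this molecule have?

Atom tally by fragment:
  naphthalene ring system core → C:10 H:8
  (− 1 ring H displaced by substituents)
  + CH3 → C:1 H:3
Element totals:
  C: 11
  H: 10
Molecular formula: C11H10.
DoU = (2C + 2 + N − H − X) / 2 = (2·11 + 2 + 0 − 10 − 0) / 2 = 7.

7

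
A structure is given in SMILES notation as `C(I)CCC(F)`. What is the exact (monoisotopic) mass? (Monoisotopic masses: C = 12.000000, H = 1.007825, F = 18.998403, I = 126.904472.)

201.9655

Atom tally by fragment:
  ICH2 → C:1 H:2 I:1
  CH2 → C:1 H:2
  CH2 → C:1 H:2
  CH2F → C:1 H:2 F:1
Element totals:
  C: 4
  H: 8
  F: 1
  I: 1
Molecular formula: C4H8FI.
  M = 4(12.0) + 8(1.007825) + 18.998403 + 126.904472
    = 48.000000 + 8.062600 + 18.998403 + 126.904472 = 201.965475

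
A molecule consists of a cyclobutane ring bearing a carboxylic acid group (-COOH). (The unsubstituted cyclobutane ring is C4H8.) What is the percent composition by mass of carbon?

59.98%

Atom tally by fragment:
  cyclobutane ring core → C:4 H:8
  (− 1 ring H displaced by substituents)
  + COOH → C:1 H:1 O:2
Element totals:
  C: 5
  H: 8
  O: 2
Molecular formula: C5H8O2.
Molar mass = 100.117 g/mol.
Mass from C: 5 × 12.011 = 60.055 g/mol.
%C = 60.055 / 100.117 × 100 = 59.98%.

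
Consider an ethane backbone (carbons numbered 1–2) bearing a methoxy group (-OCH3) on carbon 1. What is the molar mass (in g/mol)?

Atom tally by fragment:
  CH3OCH2 → C:2 H:5 O:1
  CH3 → C:1 H:3
Element totals:
  C: 3
  H: 8
  O: 1
Molecular formula: C3H8O.
  M = 3(12.011) + 8(1.008) + 15.999
    = 36.033 + 8.064 + 15.999 = 60.096

60.10 g/mol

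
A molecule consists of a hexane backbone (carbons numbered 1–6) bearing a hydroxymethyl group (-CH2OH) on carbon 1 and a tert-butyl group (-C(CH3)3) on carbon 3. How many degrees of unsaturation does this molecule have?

Atom tally by fragment:
  HOCH2CH2 → C:2 H:5 O:1
  CH2 → C:1 H:2
  CH(C(CH3)3) → C:5 H:10
  CH2 → C:1 H:2
  CH2 → C:1 H:2
  CH3 → C:1 H:3
Element totals:
  C: 11
  H: 24
  O: 1
Molecular formula: C11H24O.
DoU = (2C + 2 + N − H − X) / 2 = (2·11 + 2 + 0 − 24 − 0) / 2 = 0.

0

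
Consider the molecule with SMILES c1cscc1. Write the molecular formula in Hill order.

C4H4S

Atom tally by fragment:
  thiophene ring core → C:4 H:4 S:1
Element totals:
  C: 4
  H: 4
  S: 1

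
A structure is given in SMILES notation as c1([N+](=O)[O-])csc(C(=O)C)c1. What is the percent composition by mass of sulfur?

Atom tally by fragment:
  thiophene ring core → C:4 H:4 S:1
  (− 2 ring H displaced by substituents)
  + NO2 → N:1 O:2
  + COCH3 → C:2 H:3 O:1
Element totals:
  C: 6
  H: 5
  N: 1
  O: 3
  S: 1
Molecular formula: C6H5NO3S.
Molar mass = 171.170 g/mol.
Mass from S: 1 × 32.06 = 32.060 g/mol.
%S = 32.060 / 171.170 × 100 = 18.73%.

18.73%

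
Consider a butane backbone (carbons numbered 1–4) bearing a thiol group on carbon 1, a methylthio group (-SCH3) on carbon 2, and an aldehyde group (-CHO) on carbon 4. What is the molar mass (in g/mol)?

Atom tally by fragment:
  HSCH2 → C:1 H:3 S:1
  CH(SCH3) → C:2 H:4 S:1
  CH2 → C:1 H:2
  CH2CHO → C:2 H:3 O:1
Element totals:
  C: 6
  H: 12
  O: 1
  S: 2
Molecular formula: C6H12OS2.
  M = 6(12.011) + 12(1.008) + 15.999 + 2(32.06)
    = 72.066 + 12.096 + 15.999 + 64.120 = 164.281

164.28 g/mol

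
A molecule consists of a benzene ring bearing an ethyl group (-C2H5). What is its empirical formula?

Atom tally by fragment:
  benzene ring core → C:6 H:6
  (− 1 ring H displaced by substituents)
  + C2H5 → C:2 H:5
Element totals:
  C: 8
  H: 10
Molecular formula: C8H10.
gcd of subscripts = 2; dividing each by 2:
  C: 8/2 = 4
  H: 10/2 = 5

C4H5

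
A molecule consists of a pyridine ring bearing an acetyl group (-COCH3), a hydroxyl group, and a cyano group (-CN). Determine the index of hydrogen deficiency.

Atom tally by fragment:
  pyridine ring core → C:5 H:5 N:1
  (− 3 ring H displaced by substituents)
  + COCH3 → C:2 H:3 O:1
  + OH → O:1 H:1
  + CN → C:1 N:1
Element totals:
  C: 8
  H: 6
  N: 2
  O: 2
Molecular formula: C8H6N2O2.
DoU = (2C + 2 + N − H − X) / 2 = (2·8 + 2 + 2 − 6 − 0) / 2 = 7.

7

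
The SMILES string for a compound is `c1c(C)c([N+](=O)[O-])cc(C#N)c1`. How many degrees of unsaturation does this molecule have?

7

Atom tally by fragment:
  benzene ring core → C:6 H:6
  (− 3 ring H displaced by substituents)
  + CH3 → C:1 H:3
  + NO2 → N:1 O:2
  + CN → C:1 N:1
Element totals:
  C: 8
  H: 6
  N: 2
  O: 2
Molecular formula: C8H6N2O2.
DoU = (2C + 2 + N − H − X) / 2 = (2·8 + 2 + 2 − 6 − 0) / 2 = 7.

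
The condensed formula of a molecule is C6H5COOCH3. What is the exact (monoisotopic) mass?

Element totals:
  C: 8
  H: 8
  O: 2
Molecular formula: C8H8O2.
  M = 8(12.0) + 8(1.007825) + 2(15.994915)
    = 96.000000 + 8.062600 + 31.989830 = 136.052430

136.0524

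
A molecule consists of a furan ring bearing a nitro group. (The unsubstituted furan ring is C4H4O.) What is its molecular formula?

Atom tally by fragment:
  furan ring core → C:4 H:4 O:1
  (− 1 ring H displaced by substituents)
  + NO2 → N:1 O:2
Element totals:
  C: 4
  H: 3
  N: 1
  O: 3

C4H3NO3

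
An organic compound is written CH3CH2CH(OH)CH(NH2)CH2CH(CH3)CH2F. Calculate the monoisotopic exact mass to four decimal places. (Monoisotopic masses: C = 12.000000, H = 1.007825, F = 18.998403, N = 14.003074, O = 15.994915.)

Atom tally by fragment:
  CH3 → C:1 H:3
  CH2 → C:1 H:2
  CH(OH) → C:1 H:2 O:1
  CH(NH2) → C:1 H:3 N:1
  CH2 → C:1 H:2
  CH(CH3) → C:2 H:4
  CH2F → C:1 H:2 F:1
Element totals:
  C: 8
  H: 18
  F: 1
  N: 1
  O: 1
Molecular formula: C8H18FNO.
  M = 8(12.0) + 18(1.007825) + 18.998403 + 14.003074 + 15.994915
    = 96.000000 + 18.140850 + 18.998403 + 14.003074 + 15.994915 = 163.137242

163.1372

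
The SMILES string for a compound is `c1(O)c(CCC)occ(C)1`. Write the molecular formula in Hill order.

C8H12O2

Atom tally by fragment:
  furan ring core → C:4 H:4 O:1
  (− 3 ring H displaced by substituents)
  + OH → O:1 H:1
  + CH2CH2CH3 → C:3 H:7
  + CH3 → C:1 H:3
Element totals:
  C: 8
  H: 12
  O: 2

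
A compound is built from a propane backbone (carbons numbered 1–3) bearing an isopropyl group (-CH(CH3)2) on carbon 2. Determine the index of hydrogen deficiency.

Atom tally by fragment:
  CH3 → C:1 H:3
  CH(CH(CH3)2) → C:4 H:8
  CH3 → C:1 H:3
Element totals:
  C: 6
  H: 14
Molecular formula: C6H14.
DoU = (2C + 2 + N − H − X) / 2 = (2·6 + 2 + 0 − 14 − 0) / 2 = 0.

0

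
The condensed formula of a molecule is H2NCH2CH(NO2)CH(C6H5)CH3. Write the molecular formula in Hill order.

C10H14N2O2

Atom tally by fragment:
  H2NCH2 → C:1 H:4 N:1
  CH(NO2) → C:1 H:1 N:1 O:2
  CH(C6H5) → C:7 H:6
  CH3 → C:1 H:3
Element totals:
  C: 10
  H: 14
  N: 2
  O: 2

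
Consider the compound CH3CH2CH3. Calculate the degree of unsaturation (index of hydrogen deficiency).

Element totals:
  C: 3
  H: 8
Molecular formula: C3H8.
DoU = (2C + 2 + N − H − X) / 2 = (2·3 + 2 + 0 − 8 − 0) / 2 = 0.

0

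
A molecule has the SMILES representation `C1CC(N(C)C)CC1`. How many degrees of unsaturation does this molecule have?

1

Atom tally by fragment:
  cyclopentane ring core → C:5 H:10
  (− 1 ring H displaced by substituents)
  + N(CH3)2 → N:1 C:2 H:6
Element totals:
  C: 7
  H: 15
  N: 1
Molecular formula: C7H15N.
DoU = (2C + 2 + N − H − X) / 2 = (2·7 + 2 + 1 − 15 − 0) / 2 = 1.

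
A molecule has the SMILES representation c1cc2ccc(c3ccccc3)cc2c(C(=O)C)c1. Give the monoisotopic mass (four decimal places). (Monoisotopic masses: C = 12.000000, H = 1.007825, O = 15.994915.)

Atom tally by fragment:
  naphthalene ring system core → C:10 H:8
  (− 2 ring H displaced by substituents)
  + C6H5 → C:6 H:5
  + COCH3 → C:2 H:3 O:1
Element totals:
  C: 18
  H: 14
  O: 1
Molecular formula: C18H14O.
  M = 18(12.0) + 14(1.007825) + 15.994915
    = 216.000000 + 14.109550 + 15.994915 = 246.104465

246.1045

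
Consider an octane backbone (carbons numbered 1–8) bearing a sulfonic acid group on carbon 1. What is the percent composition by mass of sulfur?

Atom tally by fragment:
  HO3SCH2 → C:1 H:3 S:1 O:3
  CH2 → C:1 H:2
  CH2 → C:1 H:2
  CH2 → C:1 H:2
  CH2 → C:1 H:2
  CH2 → C:1 H:2
  CH2 → C:1 H:2
  CH3 → C:1 H:3
Element totals:
  C: 8
  H: 18
  O: 3
  S: 1
Molecular formula: C8H18O3S.
Molar mass = 194.289 g/mol.
Mass from S: 1 × 32.06 = 32.060 g/mol.
%S = 32.060 / 194.289 × 100 = 16.50%.

16.50%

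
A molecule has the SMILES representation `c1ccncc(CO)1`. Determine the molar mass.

Atom tally by fragment:
  pyridine ring core → C:5 H:5 N:1
  (− 1 ring H displaced by substituents)
  + CH2OH → C:1 H:3 O:1
Element totals:
  C: 6
  H: 7
  N: 1
  O: 1
Molecular formula: C6H7NO.
  M = 6(12.011) + 7(1.008) + 14.007 + 15.999
    = 72.066 + 7.056 + 14.007 + 15.999 = 109.128

109.13 g/mol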